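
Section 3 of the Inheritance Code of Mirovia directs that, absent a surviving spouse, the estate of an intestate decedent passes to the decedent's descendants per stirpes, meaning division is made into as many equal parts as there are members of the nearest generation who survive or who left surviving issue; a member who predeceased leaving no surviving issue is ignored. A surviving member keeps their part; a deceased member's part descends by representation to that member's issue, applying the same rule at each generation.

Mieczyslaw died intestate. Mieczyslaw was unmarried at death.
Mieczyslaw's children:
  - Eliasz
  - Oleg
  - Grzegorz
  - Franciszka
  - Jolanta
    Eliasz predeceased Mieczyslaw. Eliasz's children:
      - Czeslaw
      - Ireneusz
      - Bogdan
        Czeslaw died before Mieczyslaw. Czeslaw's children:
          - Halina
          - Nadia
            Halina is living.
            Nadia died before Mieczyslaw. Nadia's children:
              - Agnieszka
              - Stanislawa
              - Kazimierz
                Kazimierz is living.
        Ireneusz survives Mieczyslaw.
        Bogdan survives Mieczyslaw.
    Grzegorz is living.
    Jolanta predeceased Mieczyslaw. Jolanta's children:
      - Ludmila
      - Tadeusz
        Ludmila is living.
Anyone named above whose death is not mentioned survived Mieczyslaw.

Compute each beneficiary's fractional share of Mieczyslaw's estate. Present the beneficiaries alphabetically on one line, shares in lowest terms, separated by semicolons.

There is no surviving spouse, so the entire estate passes to Mieczyslaw's descendants per stirpes.
The estate is divided into 5 equal shares of 1/5 among Eliasz, Oleg, Grzegorz, Franciszka, Jolanta.
Eliasz predeceased; the 1/5 allotted to Eliasz's branch passes to Eliasz's issue by representation.
The 1/5 is divided into 3 equal shares of 1/15 among Czeslaw, Ireneusz, Bogdan.
Czeslaw predeceased; the 1/15 allotted to Czeslaw's branch passes to Czeslaw's issue by representation.
The 1/15 is divided into 2 equal shares of 1/30 among Halina, Nadia.
Halina is living and takes 1/30.
Nadia predeceased; the 1/30 allotted to Nadia's branch passes to Nadia's issue by representation.
The 1/30 is divided into 3 equal shares of 1/90 among Agnieszka, Stanislawa, Kazimierz.
Agnieszka is living and takes 1/90.
Stanislawa is living and takes 1/90.
Kazimierz is living and takes 1/90.
Ireneusz is living and takes 1/15.
Bogdan is living and takes 1/15.
Oleg is living and takes 1/5.
Grzegorz is living and takes 1/5.
Franciszka is living and takes 1/5.
Jolanta predeceased; the 1/5 allotted to Jolanta's branch passes to Jolanta's issue by representation.
The 1/5 is divided into 2 equal shares of 1/10 among Ludmila, Tadeusz.
Ludmila is living and takes 1/10.
Tadeusz is living and takes 1/10.

Agnieszka 1/90; Bogdan 1/15; Franciszka 1/5; Grzegorz 1/5; Halina 1/30; Ireneusz 1/15; Kazimierz 1/90; Ludmila 1/10; Oleg 1/5; Stanislawa 1/90; Tadeusz 1/10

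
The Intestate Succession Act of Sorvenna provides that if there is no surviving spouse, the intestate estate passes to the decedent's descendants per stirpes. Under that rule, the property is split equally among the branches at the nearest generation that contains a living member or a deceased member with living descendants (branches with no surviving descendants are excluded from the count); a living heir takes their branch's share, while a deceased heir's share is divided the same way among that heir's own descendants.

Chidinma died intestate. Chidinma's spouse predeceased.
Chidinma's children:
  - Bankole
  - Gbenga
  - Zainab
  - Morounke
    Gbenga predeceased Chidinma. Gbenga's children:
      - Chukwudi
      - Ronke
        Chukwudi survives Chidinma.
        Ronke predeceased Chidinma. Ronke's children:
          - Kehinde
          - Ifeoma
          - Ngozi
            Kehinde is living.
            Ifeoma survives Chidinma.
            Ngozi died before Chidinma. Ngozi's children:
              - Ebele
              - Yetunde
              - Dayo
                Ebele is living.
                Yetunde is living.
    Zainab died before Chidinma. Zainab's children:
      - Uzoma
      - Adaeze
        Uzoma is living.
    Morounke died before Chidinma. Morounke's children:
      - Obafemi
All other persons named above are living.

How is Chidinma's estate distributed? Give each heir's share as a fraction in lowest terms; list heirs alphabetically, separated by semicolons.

There is no surviving spouse, so the entire estate passes to Chidinma's descendants per stirpes.
The estate is divided into 4 equal shares of 1/4 among Bankole, Gbenga, Zainab, Morounke.
Bankole is living and takes 1/4.
Gbenga predeceased; the 1/4 allotted to Gbenga's branch passes to Gbenga's issue by representation.
The 1/4 is divided into 2 equal shares of 1/8 among Chukwudi, Ronke.
Chukwudi is living and takes 1/8.
Ronke predeceased; the 1/8 allotted to Ronke's branch passes to Ronke's issue by representation.
The 1/8 is divided into 3 equal shares of 1/24 among Kehinde, Ifeoma, Ngozi.
Kehinde is living and takes 1/24.
Ifeoma is living and takes 1/24.
Ngozi predeceased; the 1/24 allotted to Ngozi's branch passes to Ngozi's issue by representation.
The 1/24 is divided into 3 equal shares of 1/72 among Ebele, Yetunde, Dayo.
Ebele is living and takes 1/72.
Yetunde is living and takes 1/72.
Dayo is living and takes 1/72.
Zainab predeceased; the 1/4 allotted to Zainab's branch passes to Zainab's issue by representation.
The 1/4 is divided into 2 equal shares of 1/8 among Uzoma, Adaeze.
Uzoma is living and takes 1/8.
Adaeze is living and takes 1/8.
Morounke predeceased; the 1/4 allotted to Morounke's branch passes to Morounke's issue by representation.
Obafemi is the sole taker at this level and receives the full 1/4.

Adaeze 1/8; Bankole 1/4; Chukwudi 1/8; Dayo 1/72; Ebele 1/72; Ifeoma 1/24; Kehinde 1/24; Obafemi 1/4; Uzoma 1/8; Yetunde 1/72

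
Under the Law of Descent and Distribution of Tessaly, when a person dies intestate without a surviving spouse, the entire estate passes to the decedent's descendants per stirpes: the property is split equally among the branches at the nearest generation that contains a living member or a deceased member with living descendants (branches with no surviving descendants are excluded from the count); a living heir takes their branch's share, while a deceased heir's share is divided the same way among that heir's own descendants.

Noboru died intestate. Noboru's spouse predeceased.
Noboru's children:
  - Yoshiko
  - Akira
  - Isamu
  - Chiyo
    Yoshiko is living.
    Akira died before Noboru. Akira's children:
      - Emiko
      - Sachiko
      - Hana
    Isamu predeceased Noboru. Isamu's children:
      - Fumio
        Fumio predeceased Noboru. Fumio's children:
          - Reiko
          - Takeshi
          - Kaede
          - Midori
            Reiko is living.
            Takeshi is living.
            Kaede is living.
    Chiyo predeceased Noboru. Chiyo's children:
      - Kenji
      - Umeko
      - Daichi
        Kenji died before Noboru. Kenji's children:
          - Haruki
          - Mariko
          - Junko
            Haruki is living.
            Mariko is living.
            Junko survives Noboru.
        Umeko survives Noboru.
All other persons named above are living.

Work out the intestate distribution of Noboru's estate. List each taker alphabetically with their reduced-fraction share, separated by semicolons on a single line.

Daichi 1/12; Emiko 1/12; Hana 1/12; Haruki 1/36; Junko 1/36; Kaede 1/16; Mariko 1/36; Midori 1/16; Reiko 1/16; Sachiko 1/12; Takeshi 1/16; Umeko 1/12; Yoshiko 1/4

There is no surviving spouse, so the entire estate passes to Noboru's descendants per stirpes.
The estate is divided into 4 equal shares of 1/4 among Yoshiko, Akira, Isamu, Chiyo.
Yoshiko is living and takes 1/4.
Akira predeceased; the 1/4 allotted to Akira's branch passes to Akira's issue by representation.
The 1/4 is divided into 3 equal shares of 1/12 among Emiko, Sachiko, Hana.
Emiko is living and takes 1/12.
Sachiko is living and takes 1/12.
Hana is living and takes 1/12.
Isamu predeceased; the 1/4 allotted to Isamu's branch passes to Isamu's issue by representation.
Fumio's line is the sole branch at this level, so the full 1/4 passes to Fumio's issue by representation.
The 1/4 is divided into 4 equal shares of 1/16 among Reiko, Takeshi, Kaede, Midori.
Reiko is living and takes 1/16.
Takeshi is living and takes 1/16.
Kaede is living and takes 1/16.
Midori is living and takes 1/16.
Chiyo predeceased; the 1/4 allotted to Chiyo's branch passes to Chiyo's issue by representation.
The 1/4 is divided into 3 equal shares of 1/12 among Kenji, Umeko, Daichi.
Kenji predeceased; the 1/12 allotted to Kenji's branch passes to Kenji's issue by representation.
The 1/12 is divided into 3 equal shares of 1/36 among Haruki, Mariko, Junko.
Haruki is living and takes 1/36.
Mariko is living and takes 1/36.
Junko is living and takes 1/36.
Umeko is living and takes 1/12.
Daichi is living and takes 1/12.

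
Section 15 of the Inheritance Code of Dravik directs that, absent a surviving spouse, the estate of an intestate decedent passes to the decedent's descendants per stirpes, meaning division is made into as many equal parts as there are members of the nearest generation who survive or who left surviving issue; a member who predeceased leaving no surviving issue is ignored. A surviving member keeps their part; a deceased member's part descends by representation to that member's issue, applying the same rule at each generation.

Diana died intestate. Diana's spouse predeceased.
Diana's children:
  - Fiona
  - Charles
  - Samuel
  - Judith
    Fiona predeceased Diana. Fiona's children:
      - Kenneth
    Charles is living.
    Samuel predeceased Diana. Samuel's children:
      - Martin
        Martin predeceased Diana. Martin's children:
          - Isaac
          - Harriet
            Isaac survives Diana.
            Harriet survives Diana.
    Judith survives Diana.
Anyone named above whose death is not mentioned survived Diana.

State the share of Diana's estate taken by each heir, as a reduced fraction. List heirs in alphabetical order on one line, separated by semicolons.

There is no surviving spouse, so the entire estate passes to Diana's descendants per stirpes.
The estate is divided into 4 equal shares of 1/4 among Fiona, Charles, Samuel, Judith.
Fiona predeceased; the 1/4 allotted to Fiona's branch passes to Fiona's issue by representation.
Kenneth is the sole taker at this level and receives the full 1/4.
Charles is living and takes 1/4.
Samuel predeceased; the 1/4 allotted to Samuel's branch passes to Samuel's issue by representation.
Martin's line is the sole branch at this level, so the full 1/4 passes to Martin's issue by representation.
The 1/4 is divided into 2 equal shares of 1/8 among Isaac, Harriet.
Isaac is living and takes 1/8.
Harriet is living and takes 1/8.
Judith is living and takes 1/4.

Charles 1/4; Harriet 1/8; Isaac 1/8; Judith 1/4; Kenneth 1/4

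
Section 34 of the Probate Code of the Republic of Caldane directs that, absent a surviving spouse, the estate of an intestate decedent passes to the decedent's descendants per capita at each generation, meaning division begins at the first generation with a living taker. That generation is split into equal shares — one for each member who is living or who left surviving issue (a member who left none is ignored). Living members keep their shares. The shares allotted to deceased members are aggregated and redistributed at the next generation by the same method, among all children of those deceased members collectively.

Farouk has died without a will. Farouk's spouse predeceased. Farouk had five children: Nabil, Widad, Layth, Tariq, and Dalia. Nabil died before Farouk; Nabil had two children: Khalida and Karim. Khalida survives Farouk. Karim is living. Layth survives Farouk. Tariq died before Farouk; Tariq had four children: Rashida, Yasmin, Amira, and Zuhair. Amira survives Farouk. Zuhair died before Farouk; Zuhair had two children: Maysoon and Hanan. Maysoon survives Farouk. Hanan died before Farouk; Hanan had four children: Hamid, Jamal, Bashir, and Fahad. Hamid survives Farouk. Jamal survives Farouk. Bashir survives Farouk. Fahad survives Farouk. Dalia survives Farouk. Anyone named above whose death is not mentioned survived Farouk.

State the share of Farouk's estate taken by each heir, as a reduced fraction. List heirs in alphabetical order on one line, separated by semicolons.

There is no surviving spouse, so the entire estate passes to Farouk's descendants per capita at each generation.
At generation 1 (Nabil, Widad, Layth, Tariq, Dalia) there are 5 shares of (1)/5 = 1/5 each.
Living: Widad, Layth, and Dalia — each takes 1/5.
Deceased: Nabil and Tariq. Their combined 2/5 is pooled and carried to generation 2.
At generation 2 (Khalida, Karim, Rashida, Yasmin, Amira, Zuhair) there are 6 shares of (2/5)/6 = 1/15 each.
Living: Khalida, Karim, Rashida, Yasmin, and Amira — each takes 1/15.
Deceased: Zuhair. That 1/15 share is carried to generation 3.
At generation 3 (Maysoon, Hanan) there are 2 shares of (1/15)/2 = 1/30 each.
Living: Maysoon — each takes 1/30.
Deceased: Hanan. That 1/30 share is carried to generation 4.
At generation 4 (Hamid, Jamal, Bashir, Fahad) there are 4 shares of (1/30)/4 = 1/120 each.
Living: Hamid, Jamal, Bashir, and Fahad — each takes 1/120.

Amira 1/15; Bashir 1/120; Dalia 1/5; Fahad 1/120; Hamid 1/120; Jamal 1/120; Karim 1/15; Khalida 1/15; Layth 1/5; Maysoon 1/30; Rashida 1/15; Widad 1/5; Yasmin 1/15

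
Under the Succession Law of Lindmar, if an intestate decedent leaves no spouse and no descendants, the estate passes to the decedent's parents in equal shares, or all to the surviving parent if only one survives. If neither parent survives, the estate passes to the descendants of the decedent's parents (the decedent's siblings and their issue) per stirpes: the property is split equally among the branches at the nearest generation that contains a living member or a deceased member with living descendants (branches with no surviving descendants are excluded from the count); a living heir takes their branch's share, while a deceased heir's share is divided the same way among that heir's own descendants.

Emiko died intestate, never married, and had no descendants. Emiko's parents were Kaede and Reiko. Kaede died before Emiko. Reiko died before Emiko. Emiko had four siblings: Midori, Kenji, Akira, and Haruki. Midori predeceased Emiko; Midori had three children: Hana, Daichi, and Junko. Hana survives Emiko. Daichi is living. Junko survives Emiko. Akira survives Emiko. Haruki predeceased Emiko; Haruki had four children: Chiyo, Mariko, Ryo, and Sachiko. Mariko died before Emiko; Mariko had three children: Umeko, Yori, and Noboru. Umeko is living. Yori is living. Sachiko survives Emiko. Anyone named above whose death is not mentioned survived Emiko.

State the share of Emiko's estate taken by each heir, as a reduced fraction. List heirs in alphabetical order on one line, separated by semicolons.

Neither parent survives and there are no descendants, so the estate passes to Emiko's siblings and their issue per stirpes.
The estate is divided into 4 equal shares of 1/4 among Midori, Kenji, Akira, Haruki.
Midori predeceased; the 1/4 allotted to Midori's branch passes to Midori's issue by representation.
The 1/4 is divided into 3 equal shares of 1/12 among Hana, Daichi, Junko.
Hana is living and takes 1/12.
Daichi is living and takes 1/12.
Junko is living and takes 1/12.
Kenji is living and takes 1/4.
Akira is living and takes 1/4.
Haruki predeceased; the 1/4 allotted to Haruki's branch passes to Haruki's issue by representation.
The 1/4 is divided into 4 equal shares of 1/16 among Chiyo, Mariko, Ryo, Sachiko.
Chiyo is living and takes 1/16.
Mariko predeceased; the 1/16 allotted to Mariko's branch passes to Mariko's issue by representation.
The 1/16 is divided into 3 equal shares of 1/48 among Umeko, Yori, Noboru.
Umeko is living and takes 1/48.
Yori is living and takes 1/48.
Noboru is living and takes 1/48.
Ryo is living and takes 1/16.
Sachiko is living and takes 1/16.

Akira 1/4; Chiyo 1/16; Daichi 1/12; Hana 1/12; Junko 1/12; Kenji 1/4; Noboru 1/48; Ryo 1/16; Sachiko 1/16; Umeko 1/48; Yori 1/48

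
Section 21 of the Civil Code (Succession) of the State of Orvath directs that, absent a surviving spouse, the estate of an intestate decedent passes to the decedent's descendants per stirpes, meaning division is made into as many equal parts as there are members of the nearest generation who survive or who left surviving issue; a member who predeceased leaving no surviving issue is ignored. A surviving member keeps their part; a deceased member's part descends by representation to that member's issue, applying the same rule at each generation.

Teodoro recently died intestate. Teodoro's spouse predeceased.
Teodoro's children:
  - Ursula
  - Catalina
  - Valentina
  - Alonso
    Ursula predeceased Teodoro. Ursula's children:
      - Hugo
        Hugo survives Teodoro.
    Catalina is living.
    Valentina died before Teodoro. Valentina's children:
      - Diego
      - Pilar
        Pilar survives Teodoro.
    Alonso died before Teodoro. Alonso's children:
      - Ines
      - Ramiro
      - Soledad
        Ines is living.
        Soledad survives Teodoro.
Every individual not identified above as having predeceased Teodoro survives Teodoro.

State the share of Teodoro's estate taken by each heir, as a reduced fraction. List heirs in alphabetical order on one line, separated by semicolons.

There is no surviving spouse, so the entire estate passes to Teodoro's descendants per stirpes.
The estate is divided into 4 equal shares of 1/4 among Ursula, Catalina, Valentina, Alonso.
Ursula predeceased; the 1/4 allotted to Ursula's branch passes to Ursula's issue by representation.
Hugo is the sole taker at this level and receives the full 1/4.
Catalina is living and takes 1/4.
Valentina predeceased; the 1/4 allotted to Valentina's branch passes to Valentina's issue by representation.
The 1/4 is divided into 2 equal shares of 1/8 among Diego, Pilar.
Diego is living and takes 1/8.
Pilar is living and takes 1/8.
Alonso predeceased; the 1/4 allotted to Alonso's branch passes to Alonso's issue by representation.
The 1/4 is divided into 3 equal shares of 1/12 among Ines, Ramiro, Soledad.
Ines is living and takes 1/12.
Ramiro is living and takes 1/12.
Soledad is living and takes 1/12.

Catalina 1/4; Diego 1/8; Hugo 1/4; Ines 1/12; Pilar 1/8; Ramiro 1/12; Soledad 1/12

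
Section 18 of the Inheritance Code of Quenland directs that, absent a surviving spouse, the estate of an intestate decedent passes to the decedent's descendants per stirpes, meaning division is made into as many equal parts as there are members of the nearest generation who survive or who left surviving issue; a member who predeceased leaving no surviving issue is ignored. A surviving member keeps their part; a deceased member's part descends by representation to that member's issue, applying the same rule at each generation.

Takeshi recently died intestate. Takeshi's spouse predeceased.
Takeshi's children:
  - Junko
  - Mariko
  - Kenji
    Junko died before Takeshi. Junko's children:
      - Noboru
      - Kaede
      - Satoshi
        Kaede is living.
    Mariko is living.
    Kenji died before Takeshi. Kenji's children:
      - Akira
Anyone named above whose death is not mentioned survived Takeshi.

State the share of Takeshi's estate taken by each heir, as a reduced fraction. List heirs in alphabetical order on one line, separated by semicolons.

There is no surviving spouse, so the entire estate passes to Takeshi's descendants per stirpes.
The estate is divided into 3 equal shares of 1/3 among Junko, Mariko, Kenji.
Junko predeceased; the 1/3 allotted to Junko's branch passes to Junko's issue by representation.
The 1/3 is divided into 3 equal shares of 1/9 among Noboru, Kaede, Satoshi.
Noboru is living and takes 1/9.
Kaede is living and takes 1/9.
Satoshi is living and takes 1/9.
Mariko is living and takes 1/3.
Kenji predeceased; the 1/3 allotted to Kenji's branch passes to Kenji's issue by representation.
Akira is the sole taker at this level and receives the full 1/3.

Akira 1/3; Kaede 1/9; Mariko 1/3; Noboru 1/9; Satoshi 1/9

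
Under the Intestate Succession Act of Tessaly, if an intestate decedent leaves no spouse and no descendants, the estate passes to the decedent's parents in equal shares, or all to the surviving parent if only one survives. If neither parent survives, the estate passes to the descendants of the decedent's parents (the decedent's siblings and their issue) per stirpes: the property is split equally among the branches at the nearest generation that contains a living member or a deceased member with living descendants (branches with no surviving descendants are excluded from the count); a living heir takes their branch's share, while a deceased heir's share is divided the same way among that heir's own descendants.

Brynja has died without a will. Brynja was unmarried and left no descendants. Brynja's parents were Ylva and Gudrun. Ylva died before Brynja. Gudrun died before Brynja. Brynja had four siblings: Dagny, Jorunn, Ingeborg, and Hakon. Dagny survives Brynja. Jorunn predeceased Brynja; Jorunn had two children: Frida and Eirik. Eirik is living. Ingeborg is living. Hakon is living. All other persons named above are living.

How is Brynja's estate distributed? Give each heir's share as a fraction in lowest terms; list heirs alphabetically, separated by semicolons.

Dagny 1/4; Eirik 1/8; Frida 1/8; Hakon 1/4; Ingeborg 1/4

Neither parent survives and there are no descendants, so the estate passes to Brynja's siblings and their issue per stirpes.
The estate is divided into 4 equal shares of 1/4 among Dagny, Jorunn, Ingeborg, Hakon.
Dagny is living and takes 1/4.
Jorunn predeceased; the 1/4 allotted to Jorunn's branch passes to Jorunn's issue by representation.
The 1/4 is divided into 2 equal shares of 1/8 among Frida, Eirik.
Frida is living and takes 1/8.
Eirik is living and takes 1/8.
Ingeborg is living and takes 1/4.
Hakon is living and takes 1/4.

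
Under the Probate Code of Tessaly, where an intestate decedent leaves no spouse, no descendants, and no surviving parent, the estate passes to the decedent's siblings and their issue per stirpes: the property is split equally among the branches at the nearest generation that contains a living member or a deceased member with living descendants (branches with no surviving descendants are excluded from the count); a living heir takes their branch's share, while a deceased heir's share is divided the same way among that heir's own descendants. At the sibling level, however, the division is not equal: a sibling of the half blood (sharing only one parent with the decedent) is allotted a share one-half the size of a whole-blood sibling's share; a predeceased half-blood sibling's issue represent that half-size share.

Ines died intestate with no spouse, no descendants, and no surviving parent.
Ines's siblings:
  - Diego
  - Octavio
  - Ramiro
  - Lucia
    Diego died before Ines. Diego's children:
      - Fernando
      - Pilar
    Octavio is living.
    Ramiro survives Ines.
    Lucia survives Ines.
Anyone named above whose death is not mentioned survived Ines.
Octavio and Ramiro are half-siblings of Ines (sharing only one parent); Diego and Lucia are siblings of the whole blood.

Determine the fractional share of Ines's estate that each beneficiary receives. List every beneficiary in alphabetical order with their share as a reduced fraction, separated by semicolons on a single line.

No spouse, descendants, or parent survives, so the estate passes to Ines's siblings per stirpes.
Half-blood siblings count for one-half the weight of whole-blood siblings at the initial division.
Dividing 1 in proportion to weights (total weight 3): Diego (weight 1) → 1/3; Octavio (weight 1/2) → 1/6; Ramiro (weight 1/2) → 1/6; Lucia (weight 1) → 1/3.
Diego predeceased; the 1/3 allotted to Diego's branch passes to Diego's issue by representation.
The 1/3 is divided into 2 equal shares of 1/6 among Fernando, Pilar.
Fernando is living and takes 1/6.
Pilar is living and takes 1/6.
Octavio is living and takes 1/6.
Ramiro is living and takes 1/6.
Lucia is living and takes 1/3.

Fernando 1/6; Lucia 1/3; Octavio 1/6; Pilar 1/6; Ramiro 1/6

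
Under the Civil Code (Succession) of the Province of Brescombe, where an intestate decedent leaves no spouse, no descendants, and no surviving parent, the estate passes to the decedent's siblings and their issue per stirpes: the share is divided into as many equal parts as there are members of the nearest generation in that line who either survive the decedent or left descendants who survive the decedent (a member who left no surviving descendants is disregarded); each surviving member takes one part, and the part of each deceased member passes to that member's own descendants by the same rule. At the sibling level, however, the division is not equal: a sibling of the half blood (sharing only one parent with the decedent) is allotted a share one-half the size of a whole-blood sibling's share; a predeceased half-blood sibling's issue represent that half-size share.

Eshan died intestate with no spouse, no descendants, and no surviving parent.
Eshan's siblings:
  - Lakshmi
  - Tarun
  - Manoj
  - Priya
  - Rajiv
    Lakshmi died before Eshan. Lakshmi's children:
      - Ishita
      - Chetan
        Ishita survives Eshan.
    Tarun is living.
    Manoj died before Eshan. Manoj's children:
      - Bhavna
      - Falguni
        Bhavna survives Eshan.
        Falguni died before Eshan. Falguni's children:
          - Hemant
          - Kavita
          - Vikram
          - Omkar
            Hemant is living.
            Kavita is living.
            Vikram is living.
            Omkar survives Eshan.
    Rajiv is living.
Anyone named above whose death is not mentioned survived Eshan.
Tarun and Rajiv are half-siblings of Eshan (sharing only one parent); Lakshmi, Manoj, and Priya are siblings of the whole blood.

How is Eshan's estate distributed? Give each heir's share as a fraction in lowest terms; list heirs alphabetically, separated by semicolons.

No spouse, descendants, or parent survives, so the estate passes to Eshan's siblings per stirpes.
Half-blood siblings count for one-half the weight of whole-blood siblings at the initial division.
Dividing 1 in proportion to weights (total weight 4): Lakshmi (weight 1) → 1/4; Tarun (weight 1/2) → 1/8; Manoj (weight 1) → 1/4; Priya (weight 1) → 1/4; Rajiv (weight 1/2) → 1/8.
Lakshmi predeceased; the 1/4 allotted to Lakshmi's branch passes to Lakshmi's issue by representation.
The 1/4 is divided into 2 equal shares of 1/8 among Ishita, Chetan.
Ishita is living and takes 1/8.
Chetan is living and takes 1/8.
Tarun is living and takes 1/8.
Manoj predeceased; the 1/4 allotted to Manoj's branch passes to Manoj's issue by representation.
The 1/4 is divided into 2 equal shares of 1/8 among Bhavna, Falguni.
Bhavna is living and takes 1/8.
Falguni predeceased; the 1/8 allotted to Falguni's branch passes to Falguni's issue by representation.
The 1/8 is divided into 4 equal shares of 1/32 among Hemant, Kavita, Vikram, Omkar.
Hemant is living and takes 1/32.
Kavita is living and takes 1/32.
Vikram is living and takes 1/32.
Omkar is living and takes 1/32.
Priya is living and takes 1/4.
Rajiv is living and takes 1/8.

Bhavna 1/8; Chetan 1/8; Hemant 1/32; Ishita 1/8; Kavita 1/32; Omkar 1/32; Priya 1/4; Rajiv 1/8; Tarun 1/8; Vikram 1/32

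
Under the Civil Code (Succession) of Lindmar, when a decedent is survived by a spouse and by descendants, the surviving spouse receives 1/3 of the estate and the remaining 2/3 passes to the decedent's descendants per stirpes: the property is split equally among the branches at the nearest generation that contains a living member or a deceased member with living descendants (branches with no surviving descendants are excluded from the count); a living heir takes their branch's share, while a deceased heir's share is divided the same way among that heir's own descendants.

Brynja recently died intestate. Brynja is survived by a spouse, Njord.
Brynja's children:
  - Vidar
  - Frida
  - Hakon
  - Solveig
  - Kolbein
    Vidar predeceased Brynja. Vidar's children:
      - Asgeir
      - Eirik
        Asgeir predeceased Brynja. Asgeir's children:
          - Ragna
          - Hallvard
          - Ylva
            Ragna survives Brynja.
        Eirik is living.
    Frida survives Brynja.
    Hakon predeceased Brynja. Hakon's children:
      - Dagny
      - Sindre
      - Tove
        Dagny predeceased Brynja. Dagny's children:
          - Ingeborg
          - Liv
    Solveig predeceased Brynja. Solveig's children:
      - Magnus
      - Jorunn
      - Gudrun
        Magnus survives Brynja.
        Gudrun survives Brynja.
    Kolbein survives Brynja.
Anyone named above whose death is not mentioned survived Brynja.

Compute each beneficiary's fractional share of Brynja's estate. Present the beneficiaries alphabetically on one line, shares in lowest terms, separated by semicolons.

Njord, as surviving spouse, takes 1/3.
The remaining 2/3 passes to Brynja's descendants per stirpes.
The 2/3 is divided into 5 equal shares of 2/15 among Vidar, Frida, Hakon, Solveig, Kolbein.
Vidar predeceased; the 2/15 allotted to Vidar's branch passes to Vidar's issue by representation.
The 2/15 is divided into 2 equal shares of 1/15 among Asgeir, Eirik.
Asgeir predeceased; the 1/15 allotted to Asgeir's branch passes to Asgeir's issue by representation.
The 1/15 is divided into 3 equal shares of 1/45 among Ragna, Hallvard, Ylva.
Ragna is living and takes 1/45.
Hallvard is living and takes 1/45.
Ylva is living and takes 1/45.
Eirik is living and takes 1/15.
Frida is living and takes 2/15.
Hakon predeceased; the 2/15 allotted to Hakon's branch passes to Hakon's issue by representation.
The 2/15 is divided into 3 equal shares of 2/45 among Dagny, Sindre, Tove.
Dagny predeceased; the 2/45 allotted to Dagny's branch passes to Dagny's issue by representation.
The 2/45 is divided into 2 equal shares of 1/45 among Ingeborg, Liv.
Ingeborg is living and takes 1/45.
Liv is living and takes 1/45.
Sindre is living and takes 2/45.
Tove is living and takes 2/45.
Solveig predeceased; the 2/15 allotted to Solveig's branch passes to Solveig's issue by representation.
The 2/15 is divided into 3 equal shares of 2/45 among Magnus, Jorunn, Gudrun.
Magnus is living and takes 2/45.
Jorunn is living and takes 2/45.
Gudrun is living and takes 2/45.
Kolbein is living and takes 2/15.

Eirik 1/15; Frida 2/15; Gudrun 2/45; Hallvard 1/45; Ingeborg 1/45; Jorunn 2/45; Kolbein 2/15; Liv 1/45; Magnus 2/45; Njord 1/3; Ragna 1/45; Sindre 2/45; Tove 2/45; Ylva 1/45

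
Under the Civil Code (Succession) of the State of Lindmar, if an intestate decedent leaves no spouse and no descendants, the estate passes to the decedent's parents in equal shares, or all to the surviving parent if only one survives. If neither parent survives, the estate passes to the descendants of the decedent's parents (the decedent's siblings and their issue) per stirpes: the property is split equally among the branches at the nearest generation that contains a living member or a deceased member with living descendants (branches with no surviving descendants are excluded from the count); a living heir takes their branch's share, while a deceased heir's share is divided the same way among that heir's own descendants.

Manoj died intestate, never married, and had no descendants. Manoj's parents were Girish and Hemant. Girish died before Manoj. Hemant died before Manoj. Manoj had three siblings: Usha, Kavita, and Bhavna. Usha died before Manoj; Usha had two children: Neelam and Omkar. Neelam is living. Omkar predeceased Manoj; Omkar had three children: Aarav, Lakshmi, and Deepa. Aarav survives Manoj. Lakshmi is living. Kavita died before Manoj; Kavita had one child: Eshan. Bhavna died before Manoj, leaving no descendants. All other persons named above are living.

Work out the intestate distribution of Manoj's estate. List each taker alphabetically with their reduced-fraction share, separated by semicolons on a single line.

Neither parent survives and there are no descendants, so the estate passes to Manoj's siblings and their issue per stirpes.
Bhavna left no surviving issue, so that branch lapses and is disregarded.
The estate is divided into 2 equal shares of 1/2 among Usha, Kavita.
Usha predeceased; the 1/2 allotted to Usha's branch passes to Usha's issue by representation.
The 1/2 is divided into 2 equal shares of 1/4 among Neelam, Omkar.
Neelam is living and takes 1/4.
Omkar predeceased; the 1/4 allotted to Omkar's branch passes to Omkar's issue by representation.
The 1/4 is divided into 3 equal shares of 1/12 among Aarav, Lakshmi, Deepa.
Aarav is living and takes 1/12.
Lakshmi is living and takes 1/12.
Deepa is living and takes 1/12.
Kavita predeceased; the 1/2 allotted to Kavita's branch passes to Kavita's issue by representation.
Eshan is the sole taker at this level and receives the full 1/2.

Aarav 1/12; Deepa 1/12; Eshan 1/2; Lakshmi 1/12; Neelam 1/4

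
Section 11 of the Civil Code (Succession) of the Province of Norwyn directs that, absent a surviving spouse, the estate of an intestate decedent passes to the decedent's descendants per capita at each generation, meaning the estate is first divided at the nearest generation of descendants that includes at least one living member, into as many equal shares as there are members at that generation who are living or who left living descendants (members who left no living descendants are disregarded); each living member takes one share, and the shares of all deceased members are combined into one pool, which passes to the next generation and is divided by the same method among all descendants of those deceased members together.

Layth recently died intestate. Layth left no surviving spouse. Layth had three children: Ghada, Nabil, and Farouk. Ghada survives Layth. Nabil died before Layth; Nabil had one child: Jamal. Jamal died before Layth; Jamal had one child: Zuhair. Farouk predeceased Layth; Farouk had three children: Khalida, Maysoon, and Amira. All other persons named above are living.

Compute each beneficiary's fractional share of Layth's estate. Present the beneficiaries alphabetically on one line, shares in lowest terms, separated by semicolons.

Amira 1/6; Ghada 1/3; Khalida 1/6; Maysoon 1/6; Zuhair 1/6

There is no surviving spouse, so the entire estate passes to Layth's descendants per capita at each generation.
At generation 1 (Ghada, Nabil, Farouk) there are 3 shares of (1)/3 = 1/3 each.
Living: Ghada — each takes 1/3.
Deceased: Nabil and Farouk. Their combined 2/3 is pooled and carried to generation 2.
At generation 2 (Jamal, Khalida, Maysoon, Amira) there are 4 shares of (2/3)/4 = 1/6 each.
Living: Khalida, Maysoon, and Amira — each takes 1/6.
Deceased: Jamal. That 1/6 share is carried to generation 3.
At generation 3 (Zuhair) there are 1 shares of (1/6)/1 = 1/6 each.
Living: Zuhair — each takes 1/6.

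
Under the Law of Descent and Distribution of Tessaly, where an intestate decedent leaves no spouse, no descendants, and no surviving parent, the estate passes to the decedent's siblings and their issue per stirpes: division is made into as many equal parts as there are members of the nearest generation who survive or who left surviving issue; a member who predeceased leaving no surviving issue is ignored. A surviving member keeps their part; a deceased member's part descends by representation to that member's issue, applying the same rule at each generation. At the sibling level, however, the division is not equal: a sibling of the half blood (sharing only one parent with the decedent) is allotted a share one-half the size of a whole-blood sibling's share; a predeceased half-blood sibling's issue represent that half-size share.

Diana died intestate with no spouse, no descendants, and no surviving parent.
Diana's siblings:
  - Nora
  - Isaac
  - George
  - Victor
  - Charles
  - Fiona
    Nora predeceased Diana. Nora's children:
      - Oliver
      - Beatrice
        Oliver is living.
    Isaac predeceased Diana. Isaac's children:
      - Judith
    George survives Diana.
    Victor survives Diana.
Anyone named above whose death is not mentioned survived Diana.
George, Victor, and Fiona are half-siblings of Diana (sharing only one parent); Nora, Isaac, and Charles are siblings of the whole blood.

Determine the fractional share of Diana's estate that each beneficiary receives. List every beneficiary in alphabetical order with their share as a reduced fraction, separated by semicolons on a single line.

Beatrice 1/9; Charles 2/9; Fiona 1/9; George 1/9; Judith 2/9; Oliver 1/9; Victor 1/9

No spouse, descendants, or parent survives, so the estate passes to Diana's siblings per stirpes.
Half-blood siblings count for one-half the weight of whole-blood siblings at the initial division.
Dividing 1 in proportion to weights (total weight 9/2): Nora (weight 1) → 2/9; Isaac (weight 1) → 2/9; George (weight 1/2) → 1/9; Victor (weight 1/2) → 1/9; Charles (weight 1) → 2/9; Fiona (weight 1/2) → 1/9.
Nora predeceased; the 2/9 allotted to Nora's branch passes to Nora's issue by representation.
The 2/9 is divided into 2 equal shares of 1/9 among Oliver, Beatrice.
Oliver is living and takes 1/9.
Beatrice is living and takes 1/9.
Isaac predeceased; the 2/9 allotted to Isaac's branch passes to Isaac's issue by representation.
Judith is the sole taker at this level and receives the full 2/9.
George is living and takes 1/9.
Victor is living and takes 1/9.
Charles is living and takes 2/9.
Fiona is living and takes 1/9.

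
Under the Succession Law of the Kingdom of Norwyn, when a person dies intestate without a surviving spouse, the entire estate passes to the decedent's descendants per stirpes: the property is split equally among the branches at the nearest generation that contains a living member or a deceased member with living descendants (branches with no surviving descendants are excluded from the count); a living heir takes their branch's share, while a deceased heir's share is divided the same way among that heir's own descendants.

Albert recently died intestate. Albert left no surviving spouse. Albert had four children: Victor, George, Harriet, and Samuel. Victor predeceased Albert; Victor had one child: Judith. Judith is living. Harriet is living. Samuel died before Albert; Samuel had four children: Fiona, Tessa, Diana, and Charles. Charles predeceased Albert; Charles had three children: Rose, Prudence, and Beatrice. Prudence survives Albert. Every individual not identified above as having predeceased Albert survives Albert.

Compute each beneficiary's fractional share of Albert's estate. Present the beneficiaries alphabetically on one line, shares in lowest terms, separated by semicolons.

There is no surviving spouse, so the entire estate passes to Albert's descendants per stirpes.
The estate is divided into 4 equal shares of 1/4 among Victor, George, Harriet, Samuel.
Victor predeceased; the 1/4 allotted to Victor's branch passes to Victor's issue by representation.
Judith is the sole taker at this level and receives the full 1/4.
George is living and takes 1/4.
Harriet is living and takes 1/4.
Samuel predeceased; the 1/4 allotted to Samuel's branch passes to Samuel's issue by representation.
The 1/4 is divided into 4 equal shares of 1/16 among Fiona, Tessa, Diana, Charles.
Fiona is living and takes 1/16.
Tessa is living and takes 1/16.
Diana is living and takes 1/16.
Charles predeceased; the 1/16 allotted to Charles's branch passes to Charles's issue by representation.
The 1/16 is divided into 3 equal shares of 1/48 among Rose, Prudence, Beatrice.
Rose is living and takes 1/48.
Prudence is living and takes 1/48.
Beatrice is living and takes 1/48.

Beatrice 1/48; Diana 1/16; Fiona 1/16; George 1/4; Harriet 1/4; Judith 1/4; Prudence 1/48; Rose 1/48; Tessa 1/16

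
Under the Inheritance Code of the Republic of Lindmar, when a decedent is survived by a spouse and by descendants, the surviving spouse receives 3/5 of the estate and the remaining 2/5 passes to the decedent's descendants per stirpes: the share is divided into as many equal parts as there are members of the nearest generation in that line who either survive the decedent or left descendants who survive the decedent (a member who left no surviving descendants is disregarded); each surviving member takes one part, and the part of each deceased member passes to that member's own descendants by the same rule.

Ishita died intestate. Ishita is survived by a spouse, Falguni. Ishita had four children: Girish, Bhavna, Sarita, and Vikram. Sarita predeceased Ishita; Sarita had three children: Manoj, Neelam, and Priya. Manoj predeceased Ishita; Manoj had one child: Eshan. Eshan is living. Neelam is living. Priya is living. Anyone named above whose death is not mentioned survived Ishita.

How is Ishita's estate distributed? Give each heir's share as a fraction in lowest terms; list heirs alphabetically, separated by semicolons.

Bhavna 1/10; Eshan 1/30; Falguni 3/5; Girish 1/10; Neelam 1/30; Priya 1/30; Vikram 1/10

Falguni, as surviving spouse, takes 3/5.
The remaining 2/5 passes to Ishita's descendants per stirpes.
The 2/5 is divided into 4 equal shares of 1/10 among Girish, Bhavna, Sarita, Vikram.
Girish is living and takes 1/10.
Bhavna is living and takes 1/10.
Sarita predeceased; the 1/10 allotted to Sarita's branch passes to Sarita's issue by representation.
The 1/10 is divided into 3 equal shares of 1/30 among Manoj, Neelam, Priya.
Manoj predeceased; the 1/30 allotted to Manoj's branch passes to Manoj's issue by representation.
Eshan is the sole taker at this level and receives the full 1/30.
Neelam is living and takes 1/30.
Priya is living and takes 1/30.
Vikram is living and takes 1/10.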